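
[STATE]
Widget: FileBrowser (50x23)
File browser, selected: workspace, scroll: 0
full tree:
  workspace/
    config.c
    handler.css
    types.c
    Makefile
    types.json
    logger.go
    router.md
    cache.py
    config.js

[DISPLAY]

> [-] workspace/                                  
    config.c                                      
    handler.css                                   
    types.c                                       
    Makefile                                      
    types.json                                    
    logger.go                                     
    router.md                                     
    cache.py                                      
    config.js                                     
                                                  
                                                  
                                                  
                                                  
                                                  
                                                  
                                                  
                                                  
                                                  
                                                  
                                                  
                                                  
                                                  


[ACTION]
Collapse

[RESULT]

> [+] workspace/                                  
                                                  
                                                  
                                                  
                                                  
                                                  
                                                  
                                                  
                                                  
                                                  
                                                  
                                                  
                                                  
                                                  
                                                  
                                                  
                                                  
                                                  
                                                  
                                                  
                                                  
                                                  
                                                  


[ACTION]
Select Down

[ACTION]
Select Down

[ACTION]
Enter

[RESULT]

> [-] workspace/                                  
    config.c                                      
    handler.css                                   
    types.c                                       
    Makefile                                      
    types.json                                    
    logger.go                                     
    router.md                                     
    cache.py                                      
    config.js                                     
                                                  
                                                  
                                                  
                                                  
                                                  
                                                  
                                                  
                                                  
                                                  
                                                  
                                                  
                                                  
                                                  


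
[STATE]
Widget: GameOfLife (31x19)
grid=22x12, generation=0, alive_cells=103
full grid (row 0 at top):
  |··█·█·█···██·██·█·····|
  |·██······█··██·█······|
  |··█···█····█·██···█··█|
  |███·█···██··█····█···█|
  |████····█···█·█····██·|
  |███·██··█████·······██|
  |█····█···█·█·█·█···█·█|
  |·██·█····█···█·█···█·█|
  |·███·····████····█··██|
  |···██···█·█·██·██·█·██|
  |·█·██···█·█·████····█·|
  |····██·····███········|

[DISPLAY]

Gen: 0                         
··█·█·█···██·██·█·····         
·██······█··██·█······         
··█···█····█·██···█··█         
███·█···██··█····█···█         
████····█···█·█····██·         
███·██··█████·······██         
█····█···█·█·█·█···█·█         
·██·█····█···█·█···█·█         
·███·····████····█··██         
···██···█·█·██·██·█·██         
·█·██···█·█·████····█·         
····██·····███········         
                               
                               
                               
                               
                               
                               


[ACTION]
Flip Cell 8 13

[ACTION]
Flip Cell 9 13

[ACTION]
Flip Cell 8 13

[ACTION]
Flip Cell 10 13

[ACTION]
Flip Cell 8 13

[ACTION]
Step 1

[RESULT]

Gen: 1                         
·███······██·███······         
·██··█·········█······         
█·······████··█·······         
█······███·██·█···██·█         
·····█·█····█······█··         
····██··█·····█······█         
█····█·····█·█·····█·█         
█···█···██···█··█·██·█         
·█······█····█·█·██···         
·█······█······███····         
··█·······█···███··███         
···███·····████·······         
                               
                               
                               
                               
                               
                               


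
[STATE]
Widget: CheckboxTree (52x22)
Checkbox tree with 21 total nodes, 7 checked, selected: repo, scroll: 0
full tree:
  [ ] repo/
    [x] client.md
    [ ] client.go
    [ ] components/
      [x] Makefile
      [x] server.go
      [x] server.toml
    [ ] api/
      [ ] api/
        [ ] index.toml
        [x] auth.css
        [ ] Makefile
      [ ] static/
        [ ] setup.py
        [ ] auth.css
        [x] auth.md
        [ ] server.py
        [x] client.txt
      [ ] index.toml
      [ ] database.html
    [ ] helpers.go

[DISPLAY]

>[-] repo/                                          
   [x] client.md                                    
   [ ] client.go                                    
   [x] components/                                  
     [x] Makefile                                   
     [x] server.go                                  
     [x] server.toml                                
   [-] api/                                         
     [-] api/                                       
       [ ] index.toml                               
       [x] auth.css                                 
       [ ] Makefile                                 
     [-] static/                                    
       [ ] setup.py                                 
       [ ] auth.css                                 
       [x] auth.md                                  
       [ ] server.py                                
       [x] client.txt                               
     [ ] index.toml                                 
     [ ] database.html                              
   [ ] helpers.go                                   
                                                    


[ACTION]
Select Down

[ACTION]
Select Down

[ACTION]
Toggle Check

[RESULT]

 [-] repo/                                          
   [x] client.md                                    
>  [x] client.go                                    
   [x] components/                                  
     [x] Makefile                                   
     [x] server.go                                  
     [x] server.toml                                
   [-] api/                                         
     [-] api/                                       
       [ ] index.toml                               
       [x] auth.css                                 
       [ ] Makefile                                 
     [-] static/                                    
       [ ] setup.py                                 
       [ ] auth.css                                 
       [x] auth.md                                  
       [ ] server.py                                
       [x] client.txt                               
     [ ] index.toml                                 
     [ ] database.html                              
   [ ] helpers.go                                   
                                                    


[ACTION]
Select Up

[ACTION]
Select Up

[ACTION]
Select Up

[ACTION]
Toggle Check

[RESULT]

>[x] repo/                                          
   [x] client.md                                    
   [x] client.go                                    
   [x] components/                                  
     [x] Makefile                                   
     [x] server.go                                  
     [x] server.toml                                
   [x] api/                                         
     [x] api/                                       
       [x] index.toml                               
       [x] auth.css                                 
       [x] Makefile                                 
     [x] static/                                    
       [x] setup.py                                 
       [x] auth.css                                 
       [x] auth.md                                  
       [x] server.py                                
       [x] client.txt                               
     [x] index.toml                                 
     [x] database.html                              
   [x] helpers.go                                   
                                                    


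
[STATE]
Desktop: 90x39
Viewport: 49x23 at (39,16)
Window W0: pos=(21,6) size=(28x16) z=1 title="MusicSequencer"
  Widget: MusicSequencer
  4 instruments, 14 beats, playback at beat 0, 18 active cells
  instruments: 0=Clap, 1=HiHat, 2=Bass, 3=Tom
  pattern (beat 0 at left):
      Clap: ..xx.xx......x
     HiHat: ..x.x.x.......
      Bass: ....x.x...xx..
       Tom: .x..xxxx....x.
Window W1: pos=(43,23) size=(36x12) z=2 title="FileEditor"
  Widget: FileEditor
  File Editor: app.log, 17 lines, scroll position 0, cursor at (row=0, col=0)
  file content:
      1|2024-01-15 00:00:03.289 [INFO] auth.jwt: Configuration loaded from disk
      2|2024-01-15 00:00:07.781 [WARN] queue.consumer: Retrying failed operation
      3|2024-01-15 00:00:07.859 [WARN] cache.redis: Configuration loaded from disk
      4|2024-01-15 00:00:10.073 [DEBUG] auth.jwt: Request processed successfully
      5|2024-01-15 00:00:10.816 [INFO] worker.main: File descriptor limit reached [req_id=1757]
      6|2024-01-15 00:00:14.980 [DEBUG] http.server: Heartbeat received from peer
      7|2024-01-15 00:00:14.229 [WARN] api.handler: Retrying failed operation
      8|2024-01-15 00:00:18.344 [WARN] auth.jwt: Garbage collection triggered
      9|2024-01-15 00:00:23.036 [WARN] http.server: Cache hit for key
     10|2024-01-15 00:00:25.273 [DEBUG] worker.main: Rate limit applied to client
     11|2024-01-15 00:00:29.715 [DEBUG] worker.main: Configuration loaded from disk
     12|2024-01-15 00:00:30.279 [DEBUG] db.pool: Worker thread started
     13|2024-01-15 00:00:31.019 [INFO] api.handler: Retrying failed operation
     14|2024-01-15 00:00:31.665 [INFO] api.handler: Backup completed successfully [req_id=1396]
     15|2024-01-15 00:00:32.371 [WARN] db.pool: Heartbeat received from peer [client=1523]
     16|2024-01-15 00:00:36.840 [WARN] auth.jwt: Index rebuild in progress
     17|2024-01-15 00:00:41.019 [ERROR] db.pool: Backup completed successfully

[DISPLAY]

         ┃                                       
         ┃                                       
         ┃                                       
         ┃                                       
         ┃                                       
━━━━━━━━━┛                                       
                                                 
    ┏━━━━━━━━━━━━━━━━━━━━━━━━━━━━━━━━━━┓         
    ┃ FileEditor                       ┃         
    ┠──────────────────────────────────┨         
    ┃█024-01-15 00:00:03.289 [INFO] au▲┃         
    ┃2024-01-15 00:00:07.781 [WARN] qu█┃         
    ┃2024-01-15 00:00:07.859 [WARN] ca░┃         
    ┃2024-01-15 00:00:10.073 [DEBUG] a░┃         
    ┃2024-01-15 00:00:10.816 [INFO] wo░┃         
    ┃2024-01-15 00:00:14.980 [DEBUG] h░┃         
    ┃2024-01-15 00:00:14.229 [WARN] ap░┃         
    ┃2024-01-15 00:00:18.344 [WARN] au▼┃         
    ┗━━━━━━━━━━━━━━━━━━━━━━━━━━━━━━━━━━┛         
                                                 
                                                 
                                                 
                                                 


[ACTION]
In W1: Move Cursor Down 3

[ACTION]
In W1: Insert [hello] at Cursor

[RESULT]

         ┃                                       
         ┃                                       
         ┃                                       
         ┃                                       
         ┃                                       
━━━━━━━━━┛                                       
                                                 
    ┏━━━━━━━━━━━━━━━━━━━━━━━━━━━━━━━━━━┓         
    ┃ FileEditor                       ┃         
    ┠──────────────────────────────────┨         
    ┃2024-01-15 00:00:03.289 [INFO] au▲┃         
    ┃2024-01-15 00:00:07.781 [WARN] qu█┃         
    ┃2024-01-15 00:00:07.859 [WARN] ca░┃         
    ┃hello█024-01-15 00:00:10.073 [DEB░┃         
    ┃2024-01-15 00:00:10.816 [INFO] wo░┃         
    ┃2024-01-15 00:00:14.980 [DEBUG] h░┃         
    ┃2024-01-15 00:00:14.229 [WARN] ap░┃         
    ┃2024-01-15 00:00:18.344 [WARN] au▼┃         
    ┗━━━━━━━━━━━━━━━━━━━━━━━━━━━━━━━━━━┛         
                                                 
                                                 
                                                 
                                                 


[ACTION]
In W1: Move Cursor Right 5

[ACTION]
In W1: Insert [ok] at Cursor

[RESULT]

         ┃                                       
         ┃                                       
         ┃                                       
         ┃                                       
         ┃                                       
━━━━━━━━━┛                                       
                                                 
    ┏━━━━━━━━━━━━━━━━━━━━━━━━━━━━━━━━━━┓         
    ┃ FileEditor                       ┃         
    ┠──────────────────────────────────┨         
    ┃2024-01-15 00:00:03.289 [INFO] au▲┃         
    ┃2024-01-15 00:00:07.781 [WARN] qu█┃         
    ┃2024-01-15 00:00:07.859 [WARN] ca░┃         
    ┃hello2024-ok█1-15 00:00:10.073 [D░┃         
    ┃2024-01-15 00:00:10.816 [INFO] wo░┃         
    ┃2024-01-15 00:00:14.980 [DEBUG] h░┃         
    ┃2024-01-15 00:00:14.229 [WARN] ap░┃         
    ┃2024-01-15 00:00:18.344 [WARN] au▼┃         
    ┗━━━━━━━━━━━━━━━━━━━━━━━━━━━━━━━━━━┛         
                                                 
                                                 
                                                 
                                                 


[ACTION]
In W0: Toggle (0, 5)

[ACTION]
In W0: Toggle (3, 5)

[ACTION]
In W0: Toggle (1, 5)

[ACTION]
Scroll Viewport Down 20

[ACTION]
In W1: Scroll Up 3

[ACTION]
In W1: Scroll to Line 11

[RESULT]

         ┃                                       
         ┃                                       
         ┃                                       
         ┃                                       
         ┃                                       
━━━━━━━━━┛                                       
                                                 
    ┏━━━━━━━━━━━━━━━━━━━━━━━━━━━━━━━━━━┓         
    ┃ FileEditor                       ┃         
    ┠──────────────────────────────────┨         
    ┃2024-01-15 00:00:25.273 [DEBUG] w▲┃         
    ┃2024-01-15 00:00:29.715 [DEBUG] w░┃         
    ┃2024-01-15 00:00:30.279 [DEBUG] d░┃         
    ┃2024-01-15 00:00:31.019 [INFO] ap░┃         
    ┃2024-01-15 00:00:31.665 [INFO] ap░┃         
    ┃2024-01-15 00:00:32.371 [WARN] db░┃         
    ┃2024-01-15 00:00:36.840 [WARN] au█┃         
    ┃2024-01-15 00:00:41.019 [ERROR] d▼┃         
    ┗━━━━━━━━━━━━━━━━━━━━━━━━━━━━━━━━━━┛         
                                                 
                                                 
                                                 
                                                 


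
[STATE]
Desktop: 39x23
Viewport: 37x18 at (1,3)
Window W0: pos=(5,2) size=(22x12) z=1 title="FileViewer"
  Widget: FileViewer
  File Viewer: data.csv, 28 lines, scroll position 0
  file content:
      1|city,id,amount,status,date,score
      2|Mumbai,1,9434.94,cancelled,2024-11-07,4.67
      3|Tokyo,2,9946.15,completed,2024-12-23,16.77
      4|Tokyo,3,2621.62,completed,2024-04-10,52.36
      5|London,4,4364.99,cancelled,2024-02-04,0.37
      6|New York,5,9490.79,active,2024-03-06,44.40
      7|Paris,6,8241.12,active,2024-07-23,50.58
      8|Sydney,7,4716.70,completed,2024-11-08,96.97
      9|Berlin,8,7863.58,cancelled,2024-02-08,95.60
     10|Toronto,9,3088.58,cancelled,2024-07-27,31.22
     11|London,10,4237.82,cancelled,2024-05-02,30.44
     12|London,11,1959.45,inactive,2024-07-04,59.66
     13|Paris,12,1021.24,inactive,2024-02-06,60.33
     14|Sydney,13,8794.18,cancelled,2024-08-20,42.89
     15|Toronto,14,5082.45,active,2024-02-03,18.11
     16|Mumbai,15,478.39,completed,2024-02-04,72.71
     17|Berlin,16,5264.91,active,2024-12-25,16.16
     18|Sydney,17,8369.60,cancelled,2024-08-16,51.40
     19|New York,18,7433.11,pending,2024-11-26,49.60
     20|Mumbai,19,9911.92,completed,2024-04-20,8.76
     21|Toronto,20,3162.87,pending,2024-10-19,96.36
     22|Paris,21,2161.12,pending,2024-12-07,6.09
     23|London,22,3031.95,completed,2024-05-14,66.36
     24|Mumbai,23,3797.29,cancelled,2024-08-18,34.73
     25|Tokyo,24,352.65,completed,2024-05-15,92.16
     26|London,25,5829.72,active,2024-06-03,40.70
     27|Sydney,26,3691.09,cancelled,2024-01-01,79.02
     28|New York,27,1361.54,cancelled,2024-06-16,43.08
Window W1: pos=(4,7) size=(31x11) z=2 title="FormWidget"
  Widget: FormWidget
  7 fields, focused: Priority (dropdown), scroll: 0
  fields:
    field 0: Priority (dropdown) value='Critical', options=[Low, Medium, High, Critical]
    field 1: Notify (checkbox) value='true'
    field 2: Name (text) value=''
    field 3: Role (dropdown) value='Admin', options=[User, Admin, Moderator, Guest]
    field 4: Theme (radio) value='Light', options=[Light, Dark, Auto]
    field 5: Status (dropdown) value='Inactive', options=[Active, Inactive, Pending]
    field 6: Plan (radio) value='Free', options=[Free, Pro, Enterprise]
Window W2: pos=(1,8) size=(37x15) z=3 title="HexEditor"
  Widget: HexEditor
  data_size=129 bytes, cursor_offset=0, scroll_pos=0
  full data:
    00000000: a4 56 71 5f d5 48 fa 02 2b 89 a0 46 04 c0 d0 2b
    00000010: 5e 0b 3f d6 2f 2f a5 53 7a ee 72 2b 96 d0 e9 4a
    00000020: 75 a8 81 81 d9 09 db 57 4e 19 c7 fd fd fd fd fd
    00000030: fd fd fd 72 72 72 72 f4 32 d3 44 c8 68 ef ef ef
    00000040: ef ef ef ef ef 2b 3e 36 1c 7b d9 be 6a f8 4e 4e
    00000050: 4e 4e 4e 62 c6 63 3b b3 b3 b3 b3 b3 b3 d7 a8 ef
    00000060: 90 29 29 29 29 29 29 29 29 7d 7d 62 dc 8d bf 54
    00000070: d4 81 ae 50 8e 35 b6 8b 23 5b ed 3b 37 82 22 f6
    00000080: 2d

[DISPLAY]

    ┃ FileViewer         ┃           
    ┠────────────────────┨           
    ┃city,id,amount,stat▲┃           
    ┃Mumbai,1,9434.94,ca█┃           
   ┏━━━━━━━━━━━━━━━━━━━━━━━━━━━━━┓   
┏━━━━━━━━━━━━━━━━━━━━━━━━━━━━━━━━━━━┓
┃ HexEditor                         ┃
┠───────────────────────────────────┨
┃00000000  A4 56 71 5f d5 48 fa 02  ┃
┃00000010  5e 0b 3f d6 2f 2f a5 53  ┃
┃00000020  75 a8 81 81 d9 09 db 57  ┃
┃00000030  fd fd fd 72 72 72 72 f4  ┃
┃00000040  ef ef ef ef ef 2b 3e 36  ┃
┃00000050  4e 4e 4e 62 c6 63 3b b3  ┃
┃00000060  90 29 29 29 29 29 29 29  ┃
┃00000070  d4 81 ae 50 8e 35 b6 8b  ┃
┃00000080  2d                       ┃
┃                                   ┃


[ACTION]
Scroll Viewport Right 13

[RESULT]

   ┃ FileViewer         ┃            
   ┠────────────────────┨            
   ┃city,id,amount,stat▲┃            
   ┃Mumbai,1,9434.94,ca█┃            
  ┏━━━━━━━━━━━━━━━━━━━━━━━━━━━━━┓    
━━━━━━━━━━━━━━━━━━━━━━━━━━━━━━━━━━━┓ 
 HexEditor                         ┃ 
───────────────────────────────────┨ 
00000000  A4 56 71 5f d5 48 fa 02  ┃ 
00000010  5e 0b 3f d6 2f 2f a5 53  ┃ 
00000020  75 a8 81 81 d9 09 db 57  ┃ 
00000030  fd fd fd 72 72 72 72 f4  ┃ 
00000040  ef ef ef ef ef 2b 3e 36  ┃ 
00000050  4e 4e 4e 62 c6 63 3b b3  ┃ 
00000060  90 29 29 29 29 29 29 29  ┃ 
00000070  d4 81 ae 50 8e 35 b6 8b  ┃ 
00000080  2d                       ┃ 
                                   ┃ 


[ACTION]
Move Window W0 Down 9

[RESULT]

                                     
                                     
                                     
                                     
  ┏━━━━━━━━━━━━━━━━━━━━━━━━━━━━━┓    
━━━━━━━━━━━━━━━━━━━━━━━━━━━━━━━━━━━┓ 
 HexEditor                         ┃ 
───────────────────────────────────┨ 
00000000  A4 56 71 5f d5 48 fa 02  ┃ 
00000010  5e 0b 3f d6 2f 2f a5 53  ┃ 
00000020  75 a8 81 81 d9 09 db 57  ┃ 
00000030  fd fd fd 72 72 72 72 f4  ┃ 
00000040  ef ef ef ef ef 2b 3e 36  ┃ 
00000050  4e 4e 4e 62 c6 63 3b b3  ┃ 
00000060  90 29 29 29 29 29 29 29  ┃ 
00000070  d4 81 ae 50 8e 35 b6 8b  ┃ 
00000080  2d                       ┃ 
                                   ┃ 


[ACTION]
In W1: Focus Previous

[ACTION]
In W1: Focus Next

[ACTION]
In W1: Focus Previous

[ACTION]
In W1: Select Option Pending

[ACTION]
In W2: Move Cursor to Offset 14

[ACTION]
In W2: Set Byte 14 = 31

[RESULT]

                                     
                                     
                                     
                                     
  ┏━━━━━━━━━━━━━━━━━━━━━━━━━━━━━┓    
━━━━━━━━━━━━━━━━━━━━━━━━━━━━━━━━━━━┓ 
 HexEditor                         ┃ 
───────────────────────────────────┨ 
00000000  a4 56 71 5f d5 48 fa 02  ┃ 
00000010  5e 0b 3f d6 2f 2f a5 53  ┃ 
00000020  75 a8 81 81 d9 09 db 57  ┃ 
00000030  fd fd fd 72 72 72 72 f4  ┃ 
00000040  ef ef ef ef ef 2b 3e 36  ┃ 
00000050  4e 4e 4e 62 c6 63 3b b3  ┃ 
00000060  90 29 29 29 29 29 29 29  ┃ 
00000070  d4 81 ae 50 8e 35 b6 8b  ┃ 
00000080  2d                       ┃ 
                                   ┃ 


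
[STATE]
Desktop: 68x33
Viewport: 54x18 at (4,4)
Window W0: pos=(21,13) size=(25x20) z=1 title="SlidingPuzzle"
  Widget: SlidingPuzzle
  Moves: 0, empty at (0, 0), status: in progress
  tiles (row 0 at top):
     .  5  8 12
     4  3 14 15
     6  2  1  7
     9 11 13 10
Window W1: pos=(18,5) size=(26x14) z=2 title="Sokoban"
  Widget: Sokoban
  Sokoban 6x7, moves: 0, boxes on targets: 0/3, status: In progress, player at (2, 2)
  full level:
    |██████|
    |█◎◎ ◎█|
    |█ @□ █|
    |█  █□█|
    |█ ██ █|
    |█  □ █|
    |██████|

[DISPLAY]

                                                      
              ┏━━━━━━━━━━━━━━━━━━━━━━━━┓              
              ┃ Sokoban                ┃              
              ┠────────────────────────┨              
              ┃██████                  ┃              
              ┃█◎◎ ◎█                  ┃              
              ┃█ @□ █                  ┃              
              ┃█  █□█                  ┃              
              ┃█ ██ █                  ┃              
              ┃█  □ █                  ┃━┓            
              ┃██████                  ┃ ┃            
              ┃Moves: 0  0/3           ┃─┨            
              ┃                        ┃ ┃            
              ┃                        ┃ ┃            
              ┗━━━━━━━━━━━━━━━━━━━━━━━━┛ ┃            
                 ┃│  4 │  3 │ 14 │ 15 │  ┃            
                 ┃├────┼────┼────┼────┤  ┃            
                 ┃│  6 │  2 │  1 │  7 │  ┃            


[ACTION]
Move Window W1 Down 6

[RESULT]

                                                      
                                                      
                                                      
                                                      
                                                      
                                                      
                                                      
              ┏━━━━━━━━━━━━━━━━━━━━━━━━┓              
              ┃ Sokoban                ┃              
              ┠────────────────────────┨━┓            
              ┃██████                  ┃ ┃            
              ┃█◎◎ ◎█                  ┃─┨            
              ┃█ @□ █                  ┃ ┃            
              ┃█  █□█                  ┃ ┃            
              ┃█ ██ █                  ┃ ┃            
              ┃█  □ █                  ┃ ┃            
              ┃██████                  ┃ ┃            
              ┃Moves: 0  0/3           ┃ ┃            


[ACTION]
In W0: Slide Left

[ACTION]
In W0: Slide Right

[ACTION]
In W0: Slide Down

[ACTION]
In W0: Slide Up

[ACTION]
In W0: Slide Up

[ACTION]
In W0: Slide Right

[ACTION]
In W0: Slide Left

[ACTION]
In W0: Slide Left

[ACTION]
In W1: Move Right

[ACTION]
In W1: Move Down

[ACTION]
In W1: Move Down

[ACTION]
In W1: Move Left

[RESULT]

                                                      
                                                      
                                                      
                                                      
                                                      
                                                      
                                                      
              ┏━━━━━━━━━━━━━━━━━━━━━━━━┓              
              ┃ Sokoban                ┃              
              ┠────────────────────────┨━┓            
              ┃██████                  ┃ ┃            
              ┃█◎◎ ◎█                  ┃─┨            
              ┃█ @ □█                  ┃ ┃            
              ┃█  █□█                  ┃ ┃            
              ┃█ ██ █                  ┃ ┃            
              ┃█  □ █                  ┃ ┃            
              ┃██████                  ┃ ┃            
              ┃Moves: 2  0/3           ┃ ┃            


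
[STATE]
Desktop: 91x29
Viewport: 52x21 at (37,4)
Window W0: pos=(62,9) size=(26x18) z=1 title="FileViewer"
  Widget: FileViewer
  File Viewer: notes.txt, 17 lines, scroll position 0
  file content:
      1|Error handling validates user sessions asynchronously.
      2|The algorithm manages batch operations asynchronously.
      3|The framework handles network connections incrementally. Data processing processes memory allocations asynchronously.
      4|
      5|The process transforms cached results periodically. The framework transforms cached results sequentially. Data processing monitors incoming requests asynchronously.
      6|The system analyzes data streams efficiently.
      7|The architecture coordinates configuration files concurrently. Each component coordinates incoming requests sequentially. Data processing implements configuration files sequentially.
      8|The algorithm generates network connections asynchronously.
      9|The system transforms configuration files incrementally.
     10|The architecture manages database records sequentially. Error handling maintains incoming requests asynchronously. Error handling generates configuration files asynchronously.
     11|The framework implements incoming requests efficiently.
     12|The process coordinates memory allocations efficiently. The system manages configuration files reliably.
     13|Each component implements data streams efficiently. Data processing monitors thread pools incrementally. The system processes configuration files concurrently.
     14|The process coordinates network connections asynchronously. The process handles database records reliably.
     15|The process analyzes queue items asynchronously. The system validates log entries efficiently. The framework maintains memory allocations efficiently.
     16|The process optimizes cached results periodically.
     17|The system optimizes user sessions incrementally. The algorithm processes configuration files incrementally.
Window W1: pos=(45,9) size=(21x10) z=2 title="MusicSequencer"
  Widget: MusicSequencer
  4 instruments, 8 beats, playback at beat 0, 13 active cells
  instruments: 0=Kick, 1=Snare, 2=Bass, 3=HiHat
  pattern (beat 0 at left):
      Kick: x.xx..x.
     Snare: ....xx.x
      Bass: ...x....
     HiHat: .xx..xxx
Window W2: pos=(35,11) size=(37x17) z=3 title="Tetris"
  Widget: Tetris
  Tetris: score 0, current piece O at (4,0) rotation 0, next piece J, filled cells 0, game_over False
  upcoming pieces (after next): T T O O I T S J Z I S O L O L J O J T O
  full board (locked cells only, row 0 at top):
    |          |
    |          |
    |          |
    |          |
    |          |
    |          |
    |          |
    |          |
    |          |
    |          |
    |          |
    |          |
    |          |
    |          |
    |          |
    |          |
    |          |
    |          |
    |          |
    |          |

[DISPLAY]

                                                    
                                                    
                                                    
                                                    
                                                    
        ┏━━━━━━━━━━━━━━━━━━━┓━━━━━━━━━━━━━━━━━━━━━┓ 
        ┃ MusicSequencer    ┃leViewer             ┃ 
━━━━━━━━━━━━━━━━━━━━━━━━━━━━━━━━━━┓───────────────┨ 
Tetris                            ┃dling validate▲┃ 
──────────────────────────────────┨ithm manages b█┃ 
         │Next:                   ┃work handles n░┃ 
         │█                       ┃              ░┃ 
         │███                     ┃ss transforms ░┃ 
         │                        ┃m analyzes dat░┃ 
         │                        ┃tecture coordi░┃ 
         │                        ┃ithm generates░┃ 
         │Score:                  ┃m transforms c░┃ 
         │0                       ┃tecture manage░┃ 
         │                        ┃work implement░┃ 
         │                        ┃ss coordinates░┃ 
         │                        ┃onent implemen░┃ 


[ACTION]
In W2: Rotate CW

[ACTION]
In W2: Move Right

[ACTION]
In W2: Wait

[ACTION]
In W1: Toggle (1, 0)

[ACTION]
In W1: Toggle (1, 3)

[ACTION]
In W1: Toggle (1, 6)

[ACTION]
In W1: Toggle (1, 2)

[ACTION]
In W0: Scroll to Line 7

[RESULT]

                                                    
                                                    
                                                    
                                                    
                                                    
        ┏━━━━━━━━━━━━━━━━━━━┓━━━━━━━━━━━━━━━━━━━━━┓ 
        ┃ MusicSequencer    ┃leViewer             ┃ 
━━━━━━━━━━━━━━━━━━━━━━━━━━━━━━━━━━┓───────────────┨ 
Tetris                            ┃              ▲┃ 
──────────────────────────────────┨ss transforms ░┃ 
         │Next:                   ┃m analyzes dat░┃ 
         │█                       ┃tecture coordi░┃ 
         │███                     ┃ithm generates░┃ 
         │                        ┃m transforms c░┃ 
         │                        ┃tecture manage░┃ 
         │                        ┃work implement░┃ 
         │Score:                  ┃ss coordinates░┃ 
         │0                       ┃onent implemen░┃ 
         │                        ┃ss coordinates░┃ 
         │                        ┃ss analyzes qu░┃ 
         │                        ┃ss optimizes c█┃ 


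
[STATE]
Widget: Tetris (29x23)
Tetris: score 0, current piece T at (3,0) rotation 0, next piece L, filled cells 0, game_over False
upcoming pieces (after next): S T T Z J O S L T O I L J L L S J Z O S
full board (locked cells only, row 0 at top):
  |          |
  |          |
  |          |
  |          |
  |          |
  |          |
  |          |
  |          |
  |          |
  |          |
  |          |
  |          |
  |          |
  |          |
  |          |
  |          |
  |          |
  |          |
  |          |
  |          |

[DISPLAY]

    ▒     │Next:             
   ▒▒▒    │  ▒               
          │▒▒▒               
          │                  
          │                  
          │                  
          │Score:            
          │0                 
          │                  
          │                  
          │                  
          │                  
          │                  
          │                  
          │                  
          │                  
          │                  
          │                  
          │                  
          │                  
          │                  
          │                  
          │                  


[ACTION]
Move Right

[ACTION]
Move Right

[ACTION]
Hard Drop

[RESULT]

     ▒    │Next:             
   ▒▒▒    │ ░░               
          │░░                
          │                  
          │                  
          │                  
          │Score:            
          │0                 
          │                  
          │                  
          │                  
          │                  
          │                  
          │                  
          │                  
          │                  
          │                  
          │                  
      ▒   │                  
     ▒▒▒  │                  
          │                  
          │                  
          │                  


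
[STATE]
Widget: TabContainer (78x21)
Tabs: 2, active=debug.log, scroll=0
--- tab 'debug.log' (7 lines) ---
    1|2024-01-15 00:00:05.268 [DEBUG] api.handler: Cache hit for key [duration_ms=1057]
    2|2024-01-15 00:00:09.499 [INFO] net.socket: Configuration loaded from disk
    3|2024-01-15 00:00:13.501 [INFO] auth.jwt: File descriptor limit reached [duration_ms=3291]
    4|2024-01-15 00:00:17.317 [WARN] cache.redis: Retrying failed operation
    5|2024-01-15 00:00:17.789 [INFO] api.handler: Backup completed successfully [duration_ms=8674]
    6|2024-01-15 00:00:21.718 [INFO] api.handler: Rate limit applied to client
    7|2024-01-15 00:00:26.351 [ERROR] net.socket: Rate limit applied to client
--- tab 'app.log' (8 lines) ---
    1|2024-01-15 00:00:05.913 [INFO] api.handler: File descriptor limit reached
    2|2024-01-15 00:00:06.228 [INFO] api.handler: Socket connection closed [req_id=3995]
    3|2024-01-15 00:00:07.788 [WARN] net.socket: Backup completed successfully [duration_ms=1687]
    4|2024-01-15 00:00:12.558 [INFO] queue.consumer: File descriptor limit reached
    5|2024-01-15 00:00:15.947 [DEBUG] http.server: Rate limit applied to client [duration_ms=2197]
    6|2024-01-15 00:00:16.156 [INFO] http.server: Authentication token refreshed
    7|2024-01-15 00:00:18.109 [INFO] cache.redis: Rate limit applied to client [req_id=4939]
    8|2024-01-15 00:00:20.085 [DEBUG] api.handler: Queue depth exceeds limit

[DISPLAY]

[debug.log]│ app.log                                                          
──────────────────────────────────────────────────────────────────────────────
2024-01-15 00:00:05.268 [DEBUG] api.handler: Cache hit for key [duration_ms=10
2024-01-15 00:00:09.499 [INFO] net.socket: Configuration loaded from disk     
2024-01-15 00:00:13.501 [INFO] auth.jwt: File descriptor limit reached [durati
2024-01-15 00:00:17.317 [WARN] cache.redis: Retrying failed operation         
2024-01-15 00:00:17.789 [INFO] api.handler: Backup completed successfully [dur
2024-01-15 00:00:21.718 [INFO] api.handler: Rate limit applied to client      
2024-01-15 00:00:26.351 [ERROR] net.socket: Rate limit applied to client      
                                                                              
                                                                              
                                                                              
                                                                              
                                                                              
                                                                              
                                                                              
                                                                              
                                                                              
                                                                              
                                                                              
                                                                              


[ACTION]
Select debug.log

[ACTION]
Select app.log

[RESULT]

 debug.log │[app.log]                                                         
──────────────────────────────────────────────────────────────────────────────
2024-01-15 00:00:05.913 [INFO] api.handler: File descriptor limit reached     
2024-01-15 00:00:06.228 [INFO] api.handler: Socket connection closed [req_id=3
2024-01-15 00:00:07.788 [WARN] net.socket: Backup completed successfully [dura
2024-01-15 00:00:12.558 [INFO] queue.consumer: File descriptor limit reached  
2024-01-15 00:00:15.947 [DEBUG] http.server: Rate limit applied to client [dur
2024-01-15 00:00:16.156 [INFO] http.server: Authentication token refreshed    
2024-01-15 00:00:18.109 [INFO] cache.redis: Rate limit applied to client [req_
2024-01-15 00:00:20.085 [DEBUG] api.handler: Queue depth exceeds limit        
                                                                              
                                                                              
                                                                              
                                                                              
                                                                              
                                                                              
                                                                              
                                                                              
                                                                              
                                                                              
                                                                              


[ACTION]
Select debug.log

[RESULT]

[debug.log]│ app.log                                                          
──────────────────────────────────────────────────────────────────────────────
2024-01-15 00:00:05.268 [DEBUG] api.handler: Cache hit for key [duration_ms=10
2024-01-15 00:00:09.499 [INFO] net.socket: Configuration loaded from disk     
2024-01-15 00:00:13.501 [INFO] auth.jwt: File descriptor limit reached [durati
2024-01-15 00:00:17.317 [WARN] cache.redis: Retrying failed operation         
2024-01-15 00:00:17.789 [INFO] api.handler: Backup completed successfully [dur
2024-01-15 00:00:21.718 [INFO] api.handler: Rate limit applied to client      
2024-01-15 00:00:26.351 [ERROR] net.socket: Rate limit applied to client      
                                                                              
                                                                              
                                                                              
                                                                              
                                                                              
                                                                              
                                                                              
                                                                              
                                                                              
                                                                              
                                                                              
                                                                              
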